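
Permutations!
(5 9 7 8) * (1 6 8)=(1 6 8 5 9 7)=[0, 6, 2, 3, 4, 9, 8, 1, 5, 7]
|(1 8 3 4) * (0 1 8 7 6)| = 12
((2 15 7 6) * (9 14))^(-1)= (2 6 7 15)(9 14)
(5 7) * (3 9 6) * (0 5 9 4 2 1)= (0 5 7 9 6 3 4 2 1)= [5, 0, 1, 4, 2, 7, 3, 9, 8, 6]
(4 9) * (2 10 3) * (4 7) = [0, 1, 10, 2, 9, 5, 6, 4, 8, 7, 3] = (2 10 3)(4 9 7)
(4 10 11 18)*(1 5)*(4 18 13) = (18)(1 5)(4 10 11 13) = [0, 5, 2, 3, 10, 1, 6, 7, 8, 9, 11, 13, 12, 4, 14, 15, 16, 17, 18]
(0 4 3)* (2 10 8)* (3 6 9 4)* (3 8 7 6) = [8, 1, 10, 0, 3, 5, 9, 6, 2, 4, 7] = (0 8 2 10 7 6 9 4 3)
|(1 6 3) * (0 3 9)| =5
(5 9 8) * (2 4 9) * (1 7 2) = (1 7 2 4 9 8 5) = [0, 7, 4, 3, 9, 1, 6, 2, 5, 8]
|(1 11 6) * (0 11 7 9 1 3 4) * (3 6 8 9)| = |(0 11 8 9 1 7 3 4)| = 8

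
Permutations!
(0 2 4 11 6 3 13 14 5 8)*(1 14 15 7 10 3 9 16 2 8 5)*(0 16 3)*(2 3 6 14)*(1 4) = (0 8 16 3 13 15 7 10)(1 2)(4 11 14)(6 9) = [8, 2, 1, 13, 11, 5, 9, 10, 16, 6, 0, 14, 12, 15, 4, 7, 3]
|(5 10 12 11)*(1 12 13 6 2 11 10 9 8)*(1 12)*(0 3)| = 18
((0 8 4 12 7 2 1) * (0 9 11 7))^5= ((0 8 4 12)(1 9 11 7 2))^5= (0 8 4 12)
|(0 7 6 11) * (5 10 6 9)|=|(0 7 9 5 10 6 11)|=7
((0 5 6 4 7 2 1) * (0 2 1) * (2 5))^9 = (0 2)(1 7 4 6 5)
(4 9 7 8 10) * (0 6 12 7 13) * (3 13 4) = (0 6 12 7 8 10 3 13)(4 9) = [6, 1, 2, 13, 9, 5, 12, 8, 10, 4, 3, 11, 7, 0]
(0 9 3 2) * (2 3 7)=[9, 1, 0, 3, 4, 5, 6, 2, 8, 7]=(0 9 7 2)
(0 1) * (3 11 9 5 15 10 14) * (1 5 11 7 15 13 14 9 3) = (0 5 13 14 1)(3 7 15 10 9 11) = [5, 0, 2, 7, 4, 13, 6, 15, 8, 11, 9, 3, 12, 14, 1, 10]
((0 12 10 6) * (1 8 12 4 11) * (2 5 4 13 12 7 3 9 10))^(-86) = (0 10 3 8 11 5 12)(1 4 2 13 6 9 7)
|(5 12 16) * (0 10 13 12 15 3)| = |(0 10 13 12 16 5 15 3)| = 8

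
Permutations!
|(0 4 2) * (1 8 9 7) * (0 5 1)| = |(0 4 2 5 1 8 9 7)| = 8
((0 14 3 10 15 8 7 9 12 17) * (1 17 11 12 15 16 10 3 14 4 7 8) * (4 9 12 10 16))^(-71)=(0 17 1 15 9)(4 10 11 12 7)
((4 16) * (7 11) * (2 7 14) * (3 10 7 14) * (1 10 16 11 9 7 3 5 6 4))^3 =((1 10 3 16)(2 14)(4 11 5 6)(7 9))^3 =(1 16 3 10)(2 14)(4 6 5 11)(7 9)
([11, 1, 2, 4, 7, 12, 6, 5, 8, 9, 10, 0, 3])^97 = (0 11)(3 7 12 4 5)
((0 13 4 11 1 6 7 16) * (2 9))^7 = (0 16 7 6 1 11 4 13)(2 9)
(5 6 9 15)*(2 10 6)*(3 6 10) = (2 3 6 9 15 5) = [0, 1, 3, 6, 4, 2, 9, 7, 8, 15, 10, 11, 12, 13, 14, 5]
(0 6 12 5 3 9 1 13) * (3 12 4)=(0 6 4 3 9 1 13)(5 12)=[6, 13, 2, 9, 3, 12, 4, 7, 8, 1, 10, 11, 5, 0]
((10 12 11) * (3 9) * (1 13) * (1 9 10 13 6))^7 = (1 6)(3 10 12 11 13 9)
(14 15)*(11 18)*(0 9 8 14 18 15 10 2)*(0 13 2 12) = (0 9 8 14 10 12)(2 13)(11 15 18) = [9, 1, 13, 3, 4, 5, 6, 7, 14, 8, 12, 15, 0, 2, 10, 18, 16, 17, 11]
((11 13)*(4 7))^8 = ((4 7)(11 13))^8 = (13)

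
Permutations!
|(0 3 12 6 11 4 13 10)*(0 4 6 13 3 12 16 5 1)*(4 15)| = 10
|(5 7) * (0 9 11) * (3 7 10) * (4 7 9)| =8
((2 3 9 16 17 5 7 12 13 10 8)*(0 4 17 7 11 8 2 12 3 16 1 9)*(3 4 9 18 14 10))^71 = (0 18 2 4 11 13 9 14 16 17 8 3 1 10 7 5 12)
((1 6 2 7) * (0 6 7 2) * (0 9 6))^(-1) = (1 7)(6 9)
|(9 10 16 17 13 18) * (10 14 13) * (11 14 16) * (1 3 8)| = |(1 3 8)(9 16 17 10 11 14 13 18)| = 24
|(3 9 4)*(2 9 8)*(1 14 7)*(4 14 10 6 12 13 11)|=13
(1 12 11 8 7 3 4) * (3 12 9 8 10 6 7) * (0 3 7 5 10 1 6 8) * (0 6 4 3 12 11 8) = [12, 9, 2, 3, 4, 10, 5, 11, 7, 6, 0, 1, 8] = (0 12 8 7 11 1 9 6 5 10)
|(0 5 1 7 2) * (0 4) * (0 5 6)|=10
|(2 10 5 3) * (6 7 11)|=|(2 10 5 3)(6 7 11)|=12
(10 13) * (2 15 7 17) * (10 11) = (2 15 7 17)(10 13 11) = [0, 1, 15, 3, 4, 5, 6, 17, 8, 9, 13, 10, 12, 11, 14, 7, 16, 2]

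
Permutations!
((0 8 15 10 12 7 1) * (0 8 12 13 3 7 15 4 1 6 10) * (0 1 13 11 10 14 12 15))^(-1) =(0 12 14 6 7 3 13 4 8 1 15)(10 11)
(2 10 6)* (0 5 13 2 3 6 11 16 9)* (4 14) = (0 5 13 2 10 11 16 9)(3 6)(4 14) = [5, 1, 10, 6, 14, 13, 3, 7, 8, 0, 11, 16, 12, 2, 4, 15, 9]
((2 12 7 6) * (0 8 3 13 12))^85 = (0 7 3 2 12 8 6 13)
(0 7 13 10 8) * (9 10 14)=[7, 1, 2, 3, 4, 5, 6, 13, 0, 10, 8, 11, 12, 14, 9]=(0 7 13 14 9 10 8)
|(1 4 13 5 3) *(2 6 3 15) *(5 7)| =|(1 4 13 7 5 15 2 6 3)| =9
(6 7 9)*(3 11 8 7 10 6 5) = (3 11 8 7 9 5)(6 10) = [0, 1, 2, 11, 4, 3, 10, 9, 7, 5, 6, 8]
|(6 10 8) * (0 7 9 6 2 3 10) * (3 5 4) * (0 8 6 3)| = 10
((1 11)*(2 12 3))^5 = ((1 11)(2 12 3))^5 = (1 11)(2 3 12)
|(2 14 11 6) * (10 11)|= |(2 14 10 11 6)|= 5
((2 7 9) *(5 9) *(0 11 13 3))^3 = ((0 11 13 3)(2 7 5 9))^3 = (0 3 13 11)(2 9 5 7)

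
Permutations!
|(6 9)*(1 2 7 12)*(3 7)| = 10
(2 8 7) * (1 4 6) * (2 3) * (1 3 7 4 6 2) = (1 6 3)(2 8 4) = [0, 6, 8, 1, 2, 5, 3, 7, 4]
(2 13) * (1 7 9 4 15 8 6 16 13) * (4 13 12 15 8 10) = (1 7 9 13 2)(4 8 6 16 12 15 10) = [0, 7, 1, 3, 8, 5, 16, 9, 6, 13, 4, 11, 15, 2, 14, 10, 12]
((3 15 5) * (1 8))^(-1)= ((1 8)(3 15 5))^(-1)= (1 8)(3 5 15)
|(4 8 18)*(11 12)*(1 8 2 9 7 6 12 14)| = 11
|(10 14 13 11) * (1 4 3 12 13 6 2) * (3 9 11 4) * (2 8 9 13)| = 12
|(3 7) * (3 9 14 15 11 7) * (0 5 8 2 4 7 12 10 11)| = |(0 5 8 2 4 7 9 14 15)(10 11 12)| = 9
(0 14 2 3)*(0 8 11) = (0 14 2 3 8 11) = [14, 1, 3, 8, 4, 5, 6, 7, 11, 9, 10, 0, 12, 13, 2]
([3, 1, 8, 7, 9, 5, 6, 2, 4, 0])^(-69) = [3, 1, 8, 7, 9, 5, 6, 2, 4, 0]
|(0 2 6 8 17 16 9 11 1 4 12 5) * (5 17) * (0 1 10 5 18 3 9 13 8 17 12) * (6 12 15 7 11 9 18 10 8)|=44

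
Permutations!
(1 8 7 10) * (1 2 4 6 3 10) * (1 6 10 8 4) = (1 4 10 2)(3 8 7 6) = [0, 4, 1, 8, 10, 5, 3, 6, 7, 9, 2]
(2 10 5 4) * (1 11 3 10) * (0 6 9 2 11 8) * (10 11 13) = [6, 8, 1, 11, 13, 4, 9, 7, 0, 2, 5, 3, 12, 10] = (0 6 9 2 1 8)(3 11)(4 13 10 5)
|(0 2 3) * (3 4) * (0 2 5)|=6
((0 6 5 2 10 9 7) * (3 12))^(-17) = ((0 6 5 2 10 9 7)(3 12))^(-17) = (0 10 6 9 5 7 2)(3 12)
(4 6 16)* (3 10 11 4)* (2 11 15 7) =[0, 1, 11, 10, 6, 5, 16, 2, 8, 9, 15, 4, 12, 13, 14, 7, 3] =(2 11 4 6 16 3 10 15 7)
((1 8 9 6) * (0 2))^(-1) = (0 2)(1 6 9 8)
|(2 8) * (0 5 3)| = 6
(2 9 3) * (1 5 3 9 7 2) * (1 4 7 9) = [0, 5, 9, 4, 7, 3, 6, 2, 8, 1] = (1 5 3 4 7 2 9)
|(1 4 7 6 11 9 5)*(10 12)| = |(1 4 7 6 11 9 5)(10 12)| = 14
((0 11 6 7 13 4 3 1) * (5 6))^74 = ((0 11 5 6 7 13 4 3 1))^74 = (0 5 7 4 1 11 6 13 3)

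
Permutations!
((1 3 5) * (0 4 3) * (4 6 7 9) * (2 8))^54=(0 5 4 7)(1 3 9 6)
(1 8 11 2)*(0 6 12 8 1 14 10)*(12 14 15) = (0 6 14 10)(2 15 12 8 11) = [6, 1, 15, 3, 4, 5, 14, 7, 11, 9, 0, 2, 8, 13, 10, 12]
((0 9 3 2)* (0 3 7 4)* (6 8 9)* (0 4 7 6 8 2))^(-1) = ((0 8 9 6 2 3))^(-1) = (0 3 2 6 9 8)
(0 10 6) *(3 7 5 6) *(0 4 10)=(3 7 5 6 4 10)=[0, 1, 2, 7, 10, 6, 4, 5, 8, 9, 3]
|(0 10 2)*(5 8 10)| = |(0 5 8 10 2)| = 5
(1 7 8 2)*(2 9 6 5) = (1 7 8 9 6 5 2) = [0, 7, 1, 3, 4, 2, 5, 8, 9, 6]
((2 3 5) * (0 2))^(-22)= ((0 2 3 5))^(-22)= (0 3)(2 5)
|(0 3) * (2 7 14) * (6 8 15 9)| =12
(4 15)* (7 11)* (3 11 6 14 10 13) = [0, 1, 2, 11, 15, 5, 14, 6, 8, 9, 13, 7, 12, 3, 10, 4] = (3 11 7 6 14 10 13)(4 15)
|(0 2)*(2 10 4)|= |(0 10 4 2)|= 4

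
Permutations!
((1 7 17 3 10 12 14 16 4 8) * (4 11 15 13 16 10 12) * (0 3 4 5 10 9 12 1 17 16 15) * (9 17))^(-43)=(0 11 16 7 1 3)(4 17 14 12 9 8)(5 10)(13 15)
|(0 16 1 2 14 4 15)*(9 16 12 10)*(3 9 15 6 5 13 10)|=|(0 12 3 9 16 1 2 14 4 6 5 13 10 15)|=14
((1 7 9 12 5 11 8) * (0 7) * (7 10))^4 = (0 12 1 9 8 7 11 10 5)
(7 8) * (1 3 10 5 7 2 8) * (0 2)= (0 2 8)(1 3 10 5 7)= [2, 3, 8, 10, 4, 7, 6, 1, 0, 9, 5]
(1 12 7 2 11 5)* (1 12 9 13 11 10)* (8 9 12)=(1 12 7 2 10)(5 8 9 13 11)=[0, 12, 10, 3, 4, 8, 6, 2, 9, 13, 1, 5, 7, 11]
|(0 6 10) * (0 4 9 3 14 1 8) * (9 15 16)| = 11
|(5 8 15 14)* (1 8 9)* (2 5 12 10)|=|(1 8 15 14 12 10 2 5 9)|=9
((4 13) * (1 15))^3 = ((1 15)(4 13))^3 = (1 15)(4 13)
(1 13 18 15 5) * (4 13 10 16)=(1 10 16 4 13 18 15 5)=[0, 10, 2, 3, 13, 1, 6, 7, 8, 9, 16, 11, 12, 18, 14, 5, 4, 17, 15]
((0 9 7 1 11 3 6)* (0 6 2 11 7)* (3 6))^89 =((0 9)(1 7)(2 11 6 3))^89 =(0 9)(1 7)(2 11 6 3)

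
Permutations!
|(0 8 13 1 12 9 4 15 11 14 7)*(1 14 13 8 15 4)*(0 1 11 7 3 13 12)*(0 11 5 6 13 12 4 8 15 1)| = 7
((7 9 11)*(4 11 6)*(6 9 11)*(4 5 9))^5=((4 6 5 9)(7 11))^5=(4 6 5 9)(7 11)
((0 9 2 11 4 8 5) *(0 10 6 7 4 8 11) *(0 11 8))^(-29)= ((0 9 2 11)(4 8 5 10 6 7))^(-29)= (0 11 2 9)(4 8 5 10 6 7)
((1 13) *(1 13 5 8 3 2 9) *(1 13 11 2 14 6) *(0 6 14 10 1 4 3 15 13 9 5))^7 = (0 6 4 3 10 1)(2 5 8 15 13 11)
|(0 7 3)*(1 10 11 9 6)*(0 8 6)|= 9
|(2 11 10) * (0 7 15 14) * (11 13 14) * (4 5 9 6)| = 8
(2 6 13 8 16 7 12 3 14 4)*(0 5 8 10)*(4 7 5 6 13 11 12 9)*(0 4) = (0 6 11 12 3 14 7 9)(2 13 10 4)(5 8 16) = [6, 1, 13, 14, 2, 8, 11, 9, 16, 0, 4, 12, 3, 10, 7, 15, 5]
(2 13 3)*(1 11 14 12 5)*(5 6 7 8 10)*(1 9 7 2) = (1 11 14 12 6 2 13 3)(5 9 7 8 10) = [0, 11, 13, 1, 4, 9, 2, 8, 10, 7, 5, 14, 6, 3, 12]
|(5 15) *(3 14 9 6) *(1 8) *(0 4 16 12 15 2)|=|(0 4 16 12 15 5 2)(1 8)(3 14 9 6)|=28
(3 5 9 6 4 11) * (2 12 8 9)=(2 12 8 9 6 4 11 3 5)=[0, 1, 12, 5, 11, 2, 4, 7, 9, 6, 10, 3, 8]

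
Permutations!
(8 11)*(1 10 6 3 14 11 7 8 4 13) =(1 10 6 3 14 11 4 13)(7 8) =[0, 10, 2, 14, 13, 5, 3, 8, 7, 9, 6, 4, 12, 1, 11]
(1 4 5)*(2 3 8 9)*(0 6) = (0 6)(1 4 5)(2 3 8 9) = [6, 4, 3, 8, 5, 1, 0, 7, 9, 2]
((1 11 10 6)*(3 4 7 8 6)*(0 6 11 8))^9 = (11)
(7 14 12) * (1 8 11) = (1 8 11)(7 14 12) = [0, 8, 2, 3, 4, 5, 6, 14, 11, 9, 10, 1, 7, 13, 12]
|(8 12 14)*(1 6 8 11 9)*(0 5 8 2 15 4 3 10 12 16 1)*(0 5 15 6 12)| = |(0 15 4 3 10)(1 12 14 11 9 5 8 16)(2 6)| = 40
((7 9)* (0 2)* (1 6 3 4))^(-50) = ((0 2)(1 6 3 4)(7 9))^(-50) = (9)(1 3)(4 6)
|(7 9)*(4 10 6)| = |(4 10 6)(7 9)| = 6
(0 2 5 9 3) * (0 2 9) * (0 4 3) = (0 9)(2 5 4 3) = [9, 1, 5, 2, 3, 4, 6, 7, 8, 0]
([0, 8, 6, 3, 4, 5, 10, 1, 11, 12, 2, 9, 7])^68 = [0, 11, 10, 3, 4, 5, 2, 8, 9, 7, 6, 12, 1]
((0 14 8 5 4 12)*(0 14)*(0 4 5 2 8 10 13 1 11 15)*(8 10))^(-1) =(0 15 11 1 13 10 2 8 14 12 4)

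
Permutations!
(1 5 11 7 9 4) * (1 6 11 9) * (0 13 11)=(0 13 11 7 1 5 9 4 6)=[13, 5, 2, 3, 6, 9, 0, 1, 8, 4, 10, 7, 12, 11]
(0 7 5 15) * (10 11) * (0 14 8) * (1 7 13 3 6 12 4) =(0 13 3 6 12 4 1 7 5 15 14 8)(10 11) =[13, 7, 2, 6, 1, 15, 12, 5, 0, 9, 11, 10, 4, 3, 8, 14]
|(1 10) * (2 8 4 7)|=|(1 10)(2 8 4 7)|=4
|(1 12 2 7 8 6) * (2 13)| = 7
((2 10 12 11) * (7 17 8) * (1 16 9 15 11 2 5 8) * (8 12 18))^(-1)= (1 17 7 8 18 10 2 12 5 11 15 9 16)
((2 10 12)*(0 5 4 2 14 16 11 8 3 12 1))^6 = (16)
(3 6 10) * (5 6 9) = (3 9 5 6 10) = [0, 1, 2, 9, 4, 6, 10, 7, 8, 5, 3]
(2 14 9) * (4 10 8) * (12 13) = (2 14 9)(4 10 8)(12 13) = [0, 1, 14, 3, 10, 5, 6, 7, 4, 2, 8, 11, 13, 12, 9]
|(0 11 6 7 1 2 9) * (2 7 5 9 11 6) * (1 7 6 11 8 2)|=6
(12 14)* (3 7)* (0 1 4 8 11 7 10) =(0 1 4 8 11 7 3 10)(12 14) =[1, 4, 2, 10, 8, 5, 6, 3, 11, 9, 0, 7, 14, 13, 12]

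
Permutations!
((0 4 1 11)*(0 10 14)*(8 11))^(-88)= ((0 4 1 8 11 10 14))^(-88)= (0 8 14 1 10 4 11)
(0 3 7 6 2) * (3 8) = (0 8 3 7 6 2) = [8, 1, 0, 7, 4, 5, 2, 6, 3]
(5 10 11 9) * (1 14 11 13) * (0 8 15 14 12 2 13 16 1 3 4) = [8, 12, 13, 4, 0, 10, 6, 7, 15, 5, 16, 9, 2, 3, 11, 14, 1] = (0 8 15 14 11 9 5 10 16 1 12 2 13 3 4)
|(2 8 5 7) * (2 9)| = |(2 8 5 7 9)| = 5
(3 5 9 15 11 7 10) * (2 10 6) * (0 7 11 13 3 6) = (0 7)(2 10 6)(3 5 9 15 13) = [7, 1, 10, 5, 4, 9, 2, 0, 8, 15, 6, 11, 12, 3, 14, 13]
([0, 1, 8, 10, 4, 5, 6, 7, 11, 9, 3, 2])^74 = (2 11 8)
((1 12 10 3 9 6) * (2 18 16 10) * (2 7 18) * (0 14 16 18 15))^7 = (18)(0 1 10 15 6 16 7 9 14 12 3) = ((18)(0 14 16 10 3 9 6 1 12 7 15))^7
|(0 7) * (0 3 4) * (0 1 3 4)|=5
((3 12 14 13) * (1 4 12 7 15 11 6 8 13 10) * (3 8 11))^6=(15)(1 4 12 14 10)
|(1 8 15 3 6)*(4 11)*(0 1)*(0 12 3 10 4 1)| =|(1 8 15 10 4 11)(3 6 12)| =6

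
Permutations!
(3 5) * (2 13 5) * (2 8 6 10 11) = [0, 1, 13, 8, 4, 3, 10, 7, 6, 9, 11, 2, 12, 5] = (2 13 5 3 8 6 10 11)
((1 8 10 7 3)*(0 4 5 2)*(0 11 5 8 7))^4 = (1 7 3)(2 11 5)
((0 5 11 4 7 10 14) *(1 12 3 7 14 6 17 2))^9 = (0 14 4 11 5)(1 12 3 7 10 6 17 2)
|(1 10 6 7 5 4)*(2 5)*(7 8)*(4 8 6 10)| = 4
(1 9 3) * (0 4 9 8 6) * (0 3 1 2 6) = (0 4 9 1 8)(2 6 3) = [4, 8, 6, 2, 9, 5, 3, 7, 0, 1]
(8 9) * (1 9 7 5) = (1 9 8 7 5) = [0, 9, 2, 3, 4, 1, 6, 5, 7, 8]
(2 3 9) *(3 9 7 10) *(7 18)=(2 9)(3 18 7 10)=[0, 1, 9, 18, 4, 5, 6, 10, 8, 2, 3, 11, 12, 13, 14, 15, 16, 17, 7]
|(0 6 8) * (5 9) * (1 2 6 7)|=|(0 7 1 2 6 8)(5 9)|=6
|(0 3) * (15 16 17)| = 6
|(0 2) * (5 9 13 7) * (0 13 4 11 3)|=|(0 2 13 7 5 9 4 11 3)|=9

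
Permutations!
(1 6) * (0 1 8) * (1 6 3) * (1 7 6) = (0 1 3 7 6 8) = [1, 3, 2, 7, 4, 5, 8, 6, 0]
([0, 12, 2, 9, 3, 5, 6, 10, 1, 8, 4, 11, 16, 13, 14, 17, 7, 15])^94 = (17)(1 10 8 7 9 16 3 12 4)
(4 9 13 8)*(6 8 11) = (4 9 13 11 6 8) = [0, 1, 2, 3, 9, 5, 8, 7, 4, 13, 10, 6, 12, 11]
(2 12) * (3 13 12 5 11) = (2 5 11 3 13 12) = [0, 1, 5, 13, 4, 11, 6, 7, 8, 9, 10, 3, 2, 12]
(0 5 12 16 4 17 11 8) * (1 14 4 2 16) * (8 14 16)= (0 5 12 1 16 2 8)(4 17 11 14)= [5, 16, 8, 3, 17, 12, 6, 7, 0, 9, 10, 14, 1, 13, 4, 15, 2, 11]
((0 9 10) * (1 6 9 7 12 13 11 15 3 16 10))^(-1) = ((0 7 12 13 11 15 3 16 10)(1 6 9))^(-1) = (0 10 16 3 15 11 13 12 7)(1 9 6)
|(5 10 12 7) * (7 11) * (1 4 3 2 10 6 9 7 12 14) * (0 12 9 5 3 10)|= |(0 12 11 9 7 3 2)(1 4 10 14)(5 6)|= 28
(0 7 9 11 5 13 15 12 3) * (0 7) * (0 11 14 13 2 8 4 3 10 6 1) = [11, 0, 8, 7, 3, 2, 1, 9, 4, 14, 6, 5, 10, 15, 13, 12] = (0 11 5 2 8 4 3 7 9 14 13 15 12 10 6 1)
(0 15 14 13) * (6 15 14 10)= (0 14 13)(6 15 10)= [14, 1, 2, 3, 4, 5, 15, 7, 8, 9, 6, 11, 12, 0, 13, 10]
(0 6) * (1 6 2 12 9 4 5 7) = (0 2 12 9 4 5 7 1 6) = [2, 6, 12, 3, 5, 7, 0, 1, 8, 4, 10, 11, 9]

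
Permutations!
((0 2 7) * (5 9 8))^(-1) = (0 7 2)(5 8 9)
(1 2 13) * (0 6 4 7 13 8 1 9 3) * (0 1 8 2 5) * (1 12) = (0 6 4 7 13 9 3 12 1 5) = [6, 5, 2, 12, 7, 0, 4, 13, 8, 3, 10, 11, 1, 9]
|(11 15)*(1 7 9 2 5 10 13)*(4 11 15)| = |(15)(1 7 9 2 5 10 13)(4 11)| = 14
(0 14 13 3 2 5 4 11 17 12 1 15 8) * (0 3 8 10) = (0 14 13 8 3 2 5 4 11 17 12 1 15 10) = [14, 15, 5, 2, 11, 4, 6, 7, 3, 9, 0, 17, 1, 8, 13, 10, 16, 12]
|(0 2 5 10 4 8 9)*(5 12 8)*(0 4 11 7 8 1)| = 28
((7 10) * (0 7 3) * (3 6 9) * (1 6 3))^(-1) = (0 3 10 7)(1 9 6)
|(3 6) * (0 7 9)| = 6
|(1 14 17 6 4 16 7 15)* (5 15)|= |(1 14 17 6 4 16 7 5 15)|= 9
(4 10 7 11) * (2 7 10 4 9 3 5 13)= (2 7 11 9 3 5 13)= [0, 1, 7, 5, 4, 13, 6, 11, 8, 3, 10, 9, 12, 2]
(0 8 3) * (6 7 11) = (0 8 3)(6 7 11) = [8, 1, 2, 0, 4, 5, 7, 11, 3, 9, 10, 6]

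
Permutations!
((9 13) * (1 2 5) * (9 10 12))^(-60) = (13)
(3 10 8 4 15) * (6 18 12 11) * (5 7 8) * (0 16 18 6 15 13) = [16, 1, 2, 10, 13, 7, 6, 8, 4, 9, 5, 15, 11, 0, 14, 3, 18, 17, 12] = (0 16 18 12 11 15 3 10 5 7 8 4 13)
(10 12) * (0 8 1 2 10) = [8, 2, 10, 3, 4, 5, 6, 7, 1, 9, 12, 11, 0] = (0 8 1 2 10 12)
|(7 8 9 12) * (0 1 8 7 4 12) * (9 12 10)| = |(0 1 8 12 4 10 9)| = 7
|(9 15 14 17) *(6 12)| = |(6 12)(9 15 14 17)| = 4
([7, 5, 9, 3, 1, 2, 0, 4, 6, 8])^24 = (0 9 1)(2 4 6)(5 7 8)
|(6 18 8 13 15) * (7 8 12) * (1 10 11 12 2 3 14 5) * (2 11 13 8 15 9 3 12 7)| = 70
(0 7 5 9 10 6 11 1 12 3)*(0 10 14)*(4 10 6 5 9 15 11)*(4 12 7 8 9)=(0 8 9 14)(1 7 4 10 5 15 11)(3 6 12)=[8, 7, 2, 6, 10, 15, 12, 4, 9, 14, 5, 1, 3, 13, 0, 11]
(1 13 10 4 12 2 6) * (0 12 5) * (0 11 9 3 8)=[12, 13, 6, 8, 5, 11, 1, 7, 0, 3, 4, 9, 2, 10]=(0 12 2 6 1 13 10 4 5 11 9 3 8)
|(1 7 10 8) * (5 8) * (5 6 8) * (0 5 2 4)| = |(0 5 2 4)(1 7 10 6 8)| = 20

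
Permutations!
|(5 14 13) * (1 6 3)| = |(1 6 3)(5 14 13)| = 3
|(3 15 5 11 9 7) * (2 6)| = 6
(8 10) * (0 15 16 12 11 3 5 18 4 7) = (0 15 16 12 11 3 5 18 4 7)(8 10) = [15, 1, 2, 5, 7, 18, 6, 0, 10, 9, 8, 3, 11, 13, 14, 16, 12, 17, 4]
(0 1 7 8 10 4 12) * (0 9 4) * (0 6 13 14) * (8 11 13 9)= (0 1 7 11 13 14)(4 12 8 10 6 9)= [1, 7, 2, 3, 12, 5, 9, 11, 10, 4, 6, 13, 8, 14, 0]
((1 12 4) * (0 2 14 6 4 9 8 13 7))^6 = ((0 2 14 6 4 1 12 9 8 13 7))^6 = (0 12 2 9 14 8 6 13 4 7 1)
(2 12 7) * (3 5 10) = (2 12 7)(3 5 10) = [0, 1, 12, 5, 4, 10, 6, 2, 8, 9, 3, 11, 7]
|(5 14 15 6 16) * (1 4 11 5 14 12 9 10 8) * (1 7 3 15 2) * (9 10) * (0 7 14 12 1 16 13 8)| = |(0 7 3 15 6 13 8 14 2 16 12 10)(1 4 11 5)| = 12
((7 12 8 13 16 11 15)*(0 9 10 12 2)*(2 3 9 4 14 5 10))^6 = (0 8 3 5 11)(2 12 7 14 16)(4 13 9 10 15)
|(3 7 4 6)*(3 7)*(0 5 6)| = |(0 5 6 7 4)| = 5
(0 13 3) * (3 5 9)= (0 13 5 9 3)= [13, 1, 2, 0, 4, 9, 6, 7, 8, 3, 10, 11, 12, 5]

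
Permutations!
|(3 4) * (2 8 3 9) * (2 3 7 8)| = 6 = |(3 4 9)(7 8)|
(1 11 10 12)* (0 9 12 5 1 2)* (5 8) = [9, 11, 0, 3, 4, 1, 6, 7, 5, 12, 8, 10, 2] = (0 9 12 2)(1 11 10 8 5)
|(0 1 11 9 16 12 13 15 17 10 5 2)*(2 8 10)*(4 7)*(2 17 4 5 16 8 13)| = |(17)(0 1 11 9 8 10 16 12 2)(4 7 5 13 15)| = 45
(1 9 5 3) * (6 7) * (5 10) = (1 9 10 5 3)(6 7) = [0, 9, 2, 1, 4, 3, 7, 6, 8, 10, 5]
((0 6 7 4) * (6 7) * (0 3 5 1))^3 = (0 3)(1 4)(5 7)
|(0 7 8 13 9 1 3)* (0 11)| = |(0 7 8 13 9 1 3 11)| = 8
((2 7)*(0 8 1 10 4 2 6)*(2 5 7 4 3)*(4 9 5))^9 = ((0 8 1 10 3 2 9 5 7 6))^9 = (0 6 7 5 9 2 3 10 1 8)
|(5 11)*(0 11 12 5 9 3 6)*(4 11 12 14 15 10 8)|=|(0 12 5 14 15 10 8 4 11 9 3 6)|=12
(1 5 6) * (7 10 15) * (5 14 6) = [0, 14, 2, 3, 4, 5, 1, 10, 8, 9, 15, 11, 12, 13, 6, 7] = (1 14 6)(7 10 15)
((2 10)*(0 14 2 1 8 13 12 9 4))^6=(0 13 2 9 1)(4 8 14 12 10)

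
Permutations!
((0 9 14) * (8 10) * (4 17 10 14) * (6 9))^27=((0 6 9 4 17 10 8 14))^27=(0 4 8 6 17 14 9 10)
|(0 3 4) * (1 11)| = |(0 3 4)(1 11)| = 6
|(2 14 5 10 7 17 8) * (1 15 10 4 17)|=12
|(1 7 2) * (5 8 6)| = 3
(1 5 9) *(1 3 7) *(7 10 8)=[0, 5, 2, 10, 4, 9, 6, 1, 7, 3, 8]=(1 5 9 3 10 8 7)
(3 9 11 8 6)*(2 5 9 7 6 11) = (2 5 9)(3 7 6)(8 11) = [0, 1, 5, 7, 4, 9, 3, 6, 11, 2, 10, 8]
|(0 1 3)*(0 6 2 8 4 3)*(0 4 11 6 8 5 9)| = 10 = |(0 1 4 3 8 11 6 2 5 9)|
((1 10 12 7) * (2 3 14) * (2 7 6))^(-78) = ((1 10 12 6 2 3 14 7))^(-78) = (1 12 2 14)(3 7 10 6)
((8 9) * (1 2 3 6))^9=((1 2 3 6)(8 9))^9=(1 2 3 6)(8 9)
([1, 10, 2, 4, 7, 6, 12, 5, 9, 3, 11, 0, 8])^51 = [11, 0, 2, 5, 6, 8, 9, 12, 4, 7, 1, 10, 3]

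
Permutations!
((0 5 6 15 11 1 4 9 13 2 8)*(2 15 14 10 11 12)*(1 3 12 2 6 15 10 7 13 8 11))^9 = ((0 5 15 2 11 3 12 6 14 7 13 10 1 4 9 8))^9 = (0 7 15 10 11 4 12 8 14 5 13 2 1 3 9 6)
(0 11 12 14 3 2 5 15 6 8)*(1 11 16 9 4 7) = (0 16 9 4 7 1 11 12 14 3 2 5 15 6 8) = [16, 11, 5, 2, 7, 15, 8, 1, 0, 4, 10, 12, 14, 13, 3, 6, 9]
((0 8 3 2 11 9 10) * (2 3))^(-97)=(0 10 9 11 2 8)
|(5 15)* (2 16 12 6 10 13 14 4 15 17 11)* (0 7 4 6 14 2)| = |(0 7 4 15 5 17 11)(2 16 12 14 6 10 13)| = 7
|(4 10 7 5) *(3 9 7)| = |(3 9 7 5 4 10)| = 6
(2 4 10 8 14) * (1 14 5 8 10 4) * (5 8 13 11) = (1 14 2)(5 13 11) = [0, 14, 1, 3, 4, 13, 6, 7, 8, 9, 10, 5, 12, 11, 2]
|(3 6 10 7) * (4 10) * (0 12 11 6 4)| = |(0 12 11 6)(3 4 10 7)| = 4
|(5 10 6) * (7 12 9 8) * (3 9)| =|(3 9 8 7 12)(5 10 6)| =15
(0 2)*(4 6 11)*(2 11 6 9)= (0 11 4 9 2)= [11, 1, 0, 3, 9, 5, 6, 7, 8, 2, 10, 4]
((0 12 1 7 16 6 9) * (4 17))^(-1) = ((0 12 1 7 16 6 9)(4 17))^(-1) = (0 9 6 16 7 1 12)(4 17)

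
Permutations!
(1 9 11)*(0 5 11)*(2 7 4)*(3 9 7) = [5, 7, 3, 9, 2, 11, 6, 4, 8, 0, 10, 1] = (0 5 11 1 7 4 2 3 9)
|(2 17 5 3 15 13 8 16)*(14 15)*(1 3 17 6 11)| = 10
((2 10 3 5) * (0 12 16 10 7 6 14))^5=(0 5)(2 12)(3 14)(6 10)(7 16)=((0 12 16 10 3 5 2 7 6 14))^5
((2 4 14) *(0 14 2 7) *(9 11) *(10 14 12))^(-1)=(0 7 14 10 12)(2 4)(9 11)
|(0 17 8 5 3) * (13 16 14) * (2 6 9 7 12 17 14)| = |(0 14 13 16 2 6 9 7 12 17 8 5 3)| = 13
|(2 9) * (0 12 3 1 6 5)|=6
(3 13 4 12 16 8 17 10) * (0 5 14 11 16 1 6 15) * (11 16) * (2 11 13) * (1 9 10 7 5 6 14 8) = (0 6 15)(1 14 16)(2 11 13 4 12 9 10 3)(5 8 17 7) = [6, 14, 11, 2, 12, 8, 15, 5, 17, 10, 3, 13, 9, 4, 16, 0, 1, 7]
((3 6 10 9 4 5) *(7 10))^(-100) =(3 4 10 6 5 9 7)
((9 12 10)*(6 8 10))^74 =((6 8 10 9 12))^74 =(6 12 9 10 8)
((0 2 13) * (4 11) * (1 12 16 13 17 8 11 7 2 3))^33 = ((0 3 1 12 16 13)(2 17 8 11 4 7))^33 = (0 12)(1 13)(2 11)(3 16)(4 17)(7 8)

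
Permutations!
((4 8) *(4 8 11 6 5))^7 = (4 5 6 11)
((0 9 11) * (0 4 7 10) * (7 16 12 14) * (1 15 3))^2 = ((0 9 11 4 16 12 14 7 10)(1 15 3))^2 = (0 11 16 14 10 9 4 12 7)(1 3 15)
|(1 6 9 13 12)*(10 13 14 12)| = 10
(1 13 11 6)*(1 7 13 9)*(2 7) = (1 9)(2 7 13 11 6) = [0, 9, 7, 3, 4, 5, 2, 13, 8, 1, 10, 6, 12, 11]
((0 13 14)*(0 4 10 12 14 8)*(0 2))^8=(14)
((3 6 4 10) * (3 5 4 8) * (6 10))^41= ((3 10 5 4 6 8))^41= (3 8 6 4 5 10)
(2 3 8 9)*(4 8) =(2 3 4 8 9) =[0, 1, 3, 4, 8, 5, 6, 7, 9, 2]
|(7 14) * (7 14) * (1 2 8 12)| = |(14)(1 2 8 12)| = 4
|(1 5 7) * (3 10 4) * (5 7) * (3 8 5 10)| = 4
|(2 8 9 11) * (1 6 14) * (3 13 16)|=12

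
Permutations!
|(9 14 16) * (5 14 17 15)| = 6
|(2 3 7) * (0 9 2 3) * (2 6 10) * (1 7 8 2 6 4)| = 8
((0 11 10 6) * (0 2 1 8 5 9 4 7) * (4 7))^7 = (0 5 2 11 9 1 10 7 8 6)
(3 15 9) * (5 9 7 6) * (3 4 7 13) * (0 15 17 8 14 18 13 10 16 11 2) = (0 15 10 16 11 2)(3 17 8 14 18 13)(4 7 6 5 9) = [15, 1, 0, 17, 7, 9, 5, 6, 14, 4, 16, 2, 12, 3, 18, 10, 11, 8, 13]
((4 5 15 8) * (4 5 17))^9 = ((4 17)(5 15 8))^9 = (4 17)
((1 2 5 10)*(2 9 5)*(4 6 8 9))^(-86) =(1 5 8 4 10 9 6)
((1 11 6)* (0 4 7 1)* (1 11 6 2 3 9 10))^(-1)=((0 4 7 11 2 3 9 10 1 6))^(-1)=(0 6 1 10 9 3 2 11 7 4)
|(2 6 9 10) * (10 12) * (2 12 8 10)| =6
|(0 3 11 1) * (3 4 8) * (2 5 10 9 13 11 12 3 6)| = 22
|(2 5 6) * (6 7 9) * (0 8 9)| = 7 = |(0 8 9 6 2 5 7)|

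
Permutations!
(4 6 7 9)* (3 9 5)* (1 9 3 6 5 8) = (1 9 4 5 6 7 8) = [0, 9, 2, 3, 5, 6, 7, 8, 1, 4]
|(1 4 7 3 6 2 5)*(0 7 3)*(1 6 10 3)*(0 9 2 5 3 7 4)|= |(0 4 1)(2 3 10 7 9)(5 6)|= 30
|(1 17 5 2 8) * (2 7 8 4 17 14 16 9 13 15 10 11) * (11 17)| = |(1 14 16 9 13 15 10 17 5 7 8)(2 4 11)| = 33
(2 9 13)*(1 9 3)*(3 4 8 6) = (1 9 13 2 4 8 6 3) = [0, 9, 4, 1, 8, 5, 3, 7, 6, 13, 10, 11, 12, 2]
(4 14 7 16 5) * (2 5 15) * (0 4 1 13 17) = [4, 13, 5, 3, 14, 1, 6, 16, 8, 9, 10, 11, 12, 17, 7, 2, 15, 0] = (0 4 14 7 16 15 2 5 1 13 17)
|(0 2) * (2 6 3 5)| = |(0 6 3 5 2)| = 5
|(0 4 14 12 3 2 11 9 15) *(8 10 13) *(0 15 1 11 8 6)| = 30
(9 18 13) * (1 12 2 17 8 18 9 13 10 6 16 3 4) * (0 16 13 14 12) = (0 16 3 4 1)(2 17 8 18 10 6 13 14 12) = [16, 0, 17, 4, 1, 5, 13, 7, 18, 9, 6, 11, 2, 14, 12, 15, 3, 8, 10]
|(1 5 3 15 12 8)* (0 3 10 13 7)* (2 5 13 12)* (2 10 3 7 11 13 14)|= 18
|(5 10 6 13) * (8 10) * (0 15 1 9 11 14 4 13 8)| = 9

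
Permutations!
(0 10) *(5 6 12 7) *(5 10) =[5, 1, 2, 3, 4, 6, 12, 10, 8, 9, 0, 11, 7] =(0 5 6 12 7 10)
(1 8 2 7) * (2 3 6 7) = (1 8 3 6 7) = [0, 8, 2, 6, 4, 5, 7, 1, 3]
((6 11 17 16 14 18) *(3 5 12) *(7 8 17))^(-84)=((3 5 12)(6 11 7 8 17 16 14 18))^(-84)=(6 17)(7 14)(8 18)(11 16)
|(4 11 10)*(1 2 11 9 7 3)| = 8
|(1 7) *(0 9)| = 2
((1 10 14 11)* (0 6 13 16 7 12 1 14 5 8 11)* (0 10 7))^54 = ((0 6 13 16)(1 7 12)(5 8 11 14 10))^54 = (0 13)(5 10 14 11 8)(6 16)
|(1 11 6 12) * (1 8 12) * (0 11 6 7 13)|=|(0 11 7 13)(1 6)(8 12)|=4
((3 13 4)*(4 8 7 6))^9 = ((3 13 8 7 6 4))^9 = (3 7)(4 8)(6 13)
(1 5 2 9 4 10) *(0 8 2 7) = [8, 5, 9, 3, 10, 7, 6, 0, 2, 4, 1] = (0 8 2 9 4 10 1 5 7)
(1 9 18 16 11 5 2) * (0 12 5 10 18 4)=(0 12 5 2 1 9 4)(10 18 16 11)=[12, 9, 1, 3, 0, 2, 6, 7, 8, 4, 18, 10, 5, 13, 14, 15, 11, 17, 16]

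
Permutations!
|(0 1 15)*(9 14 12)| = |(0 1 15)(9 14 12)| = 3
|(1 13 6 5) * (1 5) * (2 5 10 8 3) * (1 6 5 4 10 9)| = 20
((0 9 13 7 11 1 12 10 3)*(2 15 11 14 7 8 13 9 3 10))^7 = (0 3)(1 2 11 12 15)(7 14)(8 13)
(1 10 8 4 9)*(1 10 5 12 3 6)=(1 5 12 3 6)(4 9 10 8)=[0, 5, 2, 6, 9, 12, 1, 7, 4, 10, 8, 11, 3]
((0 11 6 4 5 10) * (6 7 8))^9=(0 11 7 8 6 4 5 10)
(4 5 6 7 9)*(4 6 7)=(4 5 7 9 6)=[0, 1, 2, 3, 5, 7, 4, 9, 8, 6]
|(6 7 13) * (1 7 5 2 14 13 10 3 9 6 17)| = 11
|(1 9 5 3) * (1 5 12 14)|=|(1 9 12 14)(3 5)|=4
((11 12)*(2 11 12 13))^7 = (2 11 13)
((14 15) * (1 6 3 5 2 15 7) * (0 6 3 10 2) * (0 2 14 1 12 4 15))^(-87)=(0 3 4 14)(1 12 10 2)(5 15 7 6)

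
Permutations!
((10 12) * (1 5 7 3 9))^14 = ((1 5 7 3 9)(10 12))^14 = (12)(1 9 3 7 5)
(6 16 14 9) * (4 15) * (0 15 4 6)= (0 15 6 16 14 9)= [15, 1, 2, 3, 4, 5, 16, 7, 8, 0, 10, 11, 12, 13, 9, 6, 14]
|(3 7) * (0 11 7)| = 4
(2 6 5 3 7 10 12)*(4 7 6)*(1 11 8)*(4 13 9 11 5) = [0, 5, 13, 6, 7, 3, 4, 10, 1, 11, 12, 8, 2, 9] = (1 5 3 6 4 7 10 12 2 13 9 11 8)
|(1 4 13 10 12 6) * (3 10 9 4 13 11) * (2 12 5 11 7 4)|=|(1 13 9 2 12 6)(3 10 5 11)(4 7)|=12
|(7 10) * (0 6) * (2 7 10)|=2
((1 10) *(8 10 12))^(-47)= ((1 12 8 10))^(-47)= (1 12 8 10)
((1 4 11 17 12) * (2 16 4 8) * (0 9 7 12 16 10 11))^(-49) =(0 4 16 17 11 10 2 8 1 12 7 9)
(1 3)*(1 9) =(1 3 9) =[0, 3, 2, 9, 4, 5, 6, 7, 8, 1]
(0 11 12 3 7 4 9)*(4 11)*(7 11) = (0 4 9)(3 11 12) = [4, 1, 2, 11, 9, 5, 6, 7, 8, 0, 10, 12, 3]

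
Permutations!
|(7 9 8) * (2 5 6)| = |(2 5 6)(7 9 8)| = 3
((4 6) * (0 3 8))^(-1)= ((0 3 8)(4 6))^(-1)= (0 8 3)(4 6)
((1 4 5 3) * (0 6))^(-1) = (0 6)(1 3 5 4)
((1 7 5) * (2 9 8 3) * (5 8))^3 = (1 3 5 8 9 7 2)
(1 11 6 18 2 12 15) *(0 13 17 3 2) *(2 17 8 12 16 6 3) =(0 13 8 12 15 1 11 3 17 2 16 6 18) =[13, 11, 16, 17, 4, 5, 18, 7, 12, 9, 10, 3, 15, 8, 14, 1, 6, 2, 0]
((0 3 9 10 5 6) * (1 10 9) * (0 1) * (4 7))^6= (1 5)(6 10)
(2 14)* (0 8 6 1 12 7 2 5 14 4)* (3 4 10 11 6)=(0 8 3 4)(1 12 7 2 10 11 6)(5 14)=[8, 12, 10, 4, 0, 14, 1, 2, 3, 9, 11, 6, 7, 13, 5]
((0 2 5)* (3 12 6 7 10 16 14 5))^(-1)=(0 5 14 16 10 7 6 12 3 2)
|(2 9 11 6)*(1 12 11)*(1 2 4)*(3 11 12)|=10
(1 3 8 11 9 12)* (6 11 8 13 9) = (1 3 13 9 12)(6 11) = [0, 3, 2, 13, 4, 5, 11, 7, 8, 12, 10, 6, 1, 9]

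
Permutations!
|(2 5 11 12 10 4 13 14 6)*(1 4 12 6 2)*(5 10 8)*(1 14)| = |(1 4 13)(2 10 12 8 5 11 6 14)| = 24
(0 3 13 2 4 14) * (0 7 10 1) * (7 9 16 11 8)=(0 3 13 2 4 14 9 16 11 8 7 10 1)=[3, 0, 4, 13, 14, 5, 6, 10, 7, 16, 1, 8, 12, 2, 9, 15, 11]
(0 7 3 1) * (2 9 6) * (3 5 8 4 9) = [7, 0, 3, 1, 9, 8, 2, 5, 4, 6] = (0 7 5 8 4 9 6 2 3 1)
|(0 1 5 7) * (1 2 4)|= |(0 2 4 1 5 7)|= 6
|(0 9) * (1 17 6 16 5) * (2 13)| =|(0 9)(1 17 6 16 5)(2 13)| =10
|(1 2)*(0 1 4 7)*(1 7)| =6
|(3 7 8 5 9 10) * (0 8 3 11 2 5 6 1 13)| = 10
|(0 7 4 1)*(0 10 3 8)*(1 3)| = |(0 7 4 3 8)(1 10)| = 10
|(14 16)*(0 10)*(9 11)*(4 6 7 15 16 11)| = 8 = |(0 10)(4 6 7 15 16 14 11 9)|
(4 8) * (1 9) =(1 9)(4 8) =[0, 9, 2, 3, 8, 5, 6, 7, 4, 1]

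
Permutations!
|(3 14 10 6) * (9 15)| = |(3 14 10 6)(9 15)| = 4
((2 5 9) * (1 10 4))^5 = ((1 10 4)(2 5 9))^5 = (1 4 10)(2 9 5)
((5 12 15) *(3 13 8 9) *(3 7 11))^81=(15)(3 9)(7 13)(8 11)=((3 13 8 9 7 11)(5 12 15))^81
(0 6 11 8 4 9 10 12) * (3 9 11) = (0 6 3 9 10 12)(4 11 8) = [6, 1, 2, 9, 11, 5, 3, 7, 4, 10, 12, 8, 0]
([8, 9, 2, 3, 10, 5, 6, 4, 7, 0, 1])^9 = [7, 0, 2, 3, 1, 5, 6, 10, 4, 8, 9]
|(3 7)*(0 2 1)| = |(0 2 1)(3 7)| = 6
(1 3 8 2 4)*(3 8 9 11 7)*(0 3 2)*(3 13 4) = (0 13 4 1 8)(2 3 9 11 7) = [13, 8, 3, 9, 1, 5, 6, 2, 0, 11, 10, 7, 12, 4]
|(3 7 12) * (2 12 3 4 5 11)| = |(2 12 4 5 11)(3 7)| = 10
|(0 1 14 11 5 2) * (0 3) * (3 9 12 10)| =|(0 1 14 11 5 2 9 12 10 3)| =10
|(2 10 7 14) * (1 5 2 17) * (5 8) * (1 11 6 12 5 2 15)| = 12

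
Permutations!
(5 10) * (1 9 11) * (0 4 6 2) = (0 4 6 2)(1 9 11)(5 10) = [4, 9, 0, 3, 6, 10, 2, 7, 8, 11, 5, 1]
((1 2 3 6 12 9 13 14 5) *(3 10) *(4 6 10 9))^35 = ((1 2 9 13 14 5)(3 10)(4 6 12))^35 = (1 5 14 13 9 2)(3 10)(4 12 6)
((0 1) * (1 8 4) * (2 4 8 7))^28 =(8)(0 4 7 1 2)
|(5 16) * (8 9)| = 2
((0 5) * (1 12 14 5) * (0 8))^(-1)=((0 1 12 14 5 8))^(-1)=(0 8 5 14 12 1)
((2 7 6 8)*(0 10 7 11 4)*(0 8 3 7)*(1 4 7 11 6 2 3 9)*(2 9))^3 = (0 10)(1 3 9 8 7 4 11)(2 6)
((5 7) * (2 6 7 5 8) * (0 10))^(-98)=(10)(2 7)(6 8)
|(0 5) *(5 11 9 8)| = 5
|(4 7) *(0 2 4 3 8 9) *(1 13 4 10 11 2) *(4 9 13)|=24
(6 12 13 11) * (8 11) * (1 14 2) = (1 14 2)(6 12 13 8 11) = [0, 14, 1, 3, 4, 5, 12, 7, 11, 9, 10, 6, 13, 8, 2]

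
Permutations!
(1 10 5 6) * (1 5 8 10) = (5 6)(8 10) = [0, 1, 2, 3, 4, 6, 5, 7, 10, 9, 8]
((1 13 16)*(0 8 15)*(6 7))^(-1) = (0 15 8)(1 16 13)(6 7)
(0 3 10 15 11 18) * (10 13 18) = (0 3 13 18)(10 15 11) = [3, 1, 2, 13, 4, 5, 6, 7, 8, 9, 15, 10, 12, 18, 14, 11, 16, 17, 0]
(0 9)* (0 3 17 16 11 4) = (0 9 3 17 16 11 4) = [9, 1, 2, 17, 0, 5, 6, 7, 8, 3, 10, 4, 12, 13, 14, 15, 11, 16]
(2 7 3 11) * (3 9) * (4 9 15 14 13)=[0, 1, 7, 11, 9, 5, 6, 15, 8, 3, 10, 2, 12, 4, 13, 14]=(2 7 15 14 13 4 9 3 11)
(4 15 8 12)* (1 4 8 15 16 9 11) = [0, 4, 2, 3, 16, 5, 6, 7, 12, 11, 10, 1, 8, 13, 14, 15, 9] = (1 4 16 9 11)(8 12)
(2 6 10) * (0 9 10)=[9, 1, 6, 3, 4, 5, 0, 7, 8, 10, 2]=(0 9 10 2 6)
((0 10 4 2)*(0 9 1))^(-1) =(0 1 9 2 4 10)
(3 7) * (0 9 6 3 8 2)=(0 9 6 3 7 8 2)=[9, 1, 0, 7, 4, 5, 3, 8, 2, 6]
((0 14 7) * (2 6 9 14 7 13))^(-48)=((0 7)(2 6 9 14 13))^(-48)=(2 9 13 6 14)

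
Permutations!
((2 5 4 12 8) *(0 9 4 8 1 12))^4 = ((0 9 4)(1 12)(2 5 8))^4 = (12)(0 9 4)(2 5 8)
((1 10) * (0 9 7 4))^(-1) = (0 4 7 9)(1 10)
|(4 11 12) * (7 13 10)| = 3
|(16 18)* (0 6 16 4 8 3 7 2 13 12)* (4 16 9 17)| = |(0 6 9 17 4 8 3 7 2 13 12)(16 18)| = 22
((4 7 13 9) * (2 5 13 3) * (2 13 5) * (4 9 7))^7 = (3 13 7)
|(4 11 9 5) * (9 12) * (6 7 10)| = |(4 11 12 9 5)(6 7 10)| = 15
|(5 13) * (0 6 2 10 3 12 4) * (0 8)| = 8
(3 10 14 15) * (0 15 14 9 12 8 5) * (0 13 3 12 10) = (0 15 12 8 5 13 3)(9 10) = [15, 1, 2, 0, 4, 13, 6, 7, 5, 10, 9, 11, 8, 3, 14, 12]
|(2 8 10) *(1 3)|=6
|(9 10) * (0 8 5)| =6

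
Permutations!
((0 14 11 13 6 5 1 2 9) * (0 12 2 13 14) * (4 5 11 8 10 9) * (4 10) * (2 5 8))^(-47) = ((1 13 6 11 14 2 10 9 12 5)(4 8))^(-47) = (1 11 10 5 6 2 12 13 14 9)(4 8)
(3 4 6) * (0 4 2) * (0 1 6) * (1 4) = (0 1 6 3 2 4) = [1, 6, 4, 2, 0, 5, 3]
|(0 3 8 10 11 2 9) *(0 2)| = |(0 3 8 10 11)(2 9)| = 10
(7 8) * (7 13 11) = (7 8 13 11) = [0, 1, 2, 3, 4, 5, 6, 8, 13, 9, 10, 7, 12, 11]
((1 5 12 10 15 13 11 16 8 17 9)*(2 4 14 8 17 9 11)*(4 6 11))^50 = (1 13 17)(2 4 5)(6 14 12)(8 10 11)(9 15 16)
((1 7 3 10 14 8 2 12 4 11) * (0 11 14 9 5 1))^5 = ((0 11)(1 7 3 10 9 5)(2 12 4 14 8))^5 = (14)(0 11)(1 5 9 10 3 7)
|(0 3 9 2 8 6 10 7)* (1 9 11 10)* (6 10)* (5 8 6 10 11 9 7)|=28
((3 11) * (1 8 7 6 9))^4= ((1 8 7 6 9)(3 11))^4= (11)(1 9 6 7 8)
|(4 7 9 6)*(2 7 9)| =|(2 7)(4 9 6)| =6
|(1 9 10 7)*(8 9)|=5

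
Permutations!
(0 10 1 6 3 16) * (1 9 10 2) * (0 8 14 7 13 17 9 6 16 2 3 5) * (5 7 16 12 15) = (0 3 2 1 12 15 5)(6 7 13 17 9 10)(8 14 16) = [3, 12, 1, 2, 4, 0, 7, 13, 14, 10, 6, 11, 15, 17, 16, 5, 8, 9]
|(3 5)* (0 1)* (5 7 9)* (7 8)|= 10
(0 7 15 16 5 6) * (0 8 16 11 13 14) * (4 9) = (0 7 15 11 13 14)(4 9)(5 6 8 16) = [7, 1, 2, 3, 9, 6, 8, 15, 16, 4, 10, 13, 12, 14, 0, 11, 5]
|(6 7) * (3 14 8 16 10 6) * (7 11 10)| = 15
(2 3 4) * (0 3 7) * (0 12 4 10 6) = (0 3 10 6)(2 7 12 4) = [3, 1, 7, 10, 2, 5, 0, 12, 8, 9, 6, 11, 4]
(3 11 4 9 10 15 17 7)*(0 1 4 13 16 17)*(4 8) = (0 1 8 4 9 10 15)(3 11 13 16 17 7) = [1, 8, 2, 11, 9, 5, 6, 3, 4, 10, 15, 13, 12, 16, 14, 0, 17, 7]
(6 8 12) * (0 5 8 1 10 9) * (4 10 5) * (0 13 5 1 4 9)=(0 9 13 5 8 12 6 4 10)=[9, 1, 2, 3, 10, 8, 4, 7, 12, 13, 0, 11, 6, 5]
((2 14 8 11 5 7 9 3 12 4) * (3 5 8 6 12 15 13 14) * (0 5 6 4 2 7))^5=((0 5)(2 3 15 13 14 4 7 9 6 12)(8 11))^5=(0 5)(2 4)(3 7)(6 13)(8 11)(9 15)(12 14)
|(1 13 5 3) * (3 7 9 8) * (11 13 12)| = 9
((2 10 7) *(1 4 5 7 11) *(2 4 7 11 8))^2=((1 7 4 5 11)(2 10 8))^2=(1 4 11 7 5)(2 8 10)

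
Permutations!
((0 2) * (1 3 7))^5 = (0 2)(1 7 3)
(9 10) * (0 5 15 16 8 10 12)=(0 5 15 16 8 10 9 12)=[5, 1, 2, 3, 4, 15, 6, 7, 10, 12, 9, 11, 0, 13, 14, 16, 8]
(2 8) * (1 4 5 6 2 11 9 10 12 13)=[0, 4, 8, 3, 5, 6, 2, 7, 11, 10, 12, 9, 13, 1]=(1 4 5 6 2 8 11 9 10 12 13)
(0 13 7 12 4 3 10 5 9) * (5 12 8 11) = (0 13 7 8 11 5 9)(3 10 12 4) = [13, 1, 2, 10, 3, 9, 6, 8, 11, 0, 12, 5, 4, 7]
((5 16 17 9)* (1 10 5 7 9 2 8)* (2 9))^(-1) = ((1 10 5 16 17 9 7 2 8))^(-1) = (1 8 2 7 9 17 16 5 10)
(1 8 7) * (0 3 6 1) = (0 3 6 1 8 7) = [3, 8, 2, 6, 4, 5, 1, 0, 7]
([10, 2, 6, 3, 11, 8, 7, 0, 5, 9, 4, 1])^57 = (0 10 4 11 1 2 6 7)(5 8)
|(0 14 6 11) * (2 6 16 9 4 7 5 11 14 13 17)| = 12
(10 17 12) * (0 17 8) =(0 17 12 10 8) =[17, 1, 2, 3, 4, 5, 6, 7, 0, 9, 8, 11, 10, 13, 14, 15, 16, 12]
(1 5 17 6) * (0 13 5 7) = (0 13 5 17 6 1 7) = [13, 7, 2, 3, 4, 17, 1, 0, 8, 9, 10, 11, 12, 5, 14, 15, 16, 6]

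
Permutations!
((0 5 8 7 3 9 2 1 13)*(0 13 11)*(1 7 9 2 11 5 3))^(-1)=((13)(0 3 2 7 1 5 8 9 11))^(-1)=(13)(0 11 9 8 5 1 7 2 3)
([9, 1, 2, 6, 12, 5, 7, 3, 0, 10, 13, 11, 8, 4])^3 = (0 13 8 10 12 9 4)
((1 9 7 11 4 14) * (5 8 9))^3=(1 9 4 5 7 14 8 11)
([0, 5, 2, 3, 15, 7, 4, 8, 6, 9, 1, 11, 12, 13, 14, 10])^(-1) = [0, 10, 2, 3, 6, 1, 8, 5, 7, 9, 15, 11, 12, 13, 14, 4]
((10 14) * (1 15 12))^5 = (1 12 15)(10 14)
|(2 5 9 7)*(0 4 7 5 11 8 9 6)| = |(0 4 7 2 11 8 9 5 6)| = 9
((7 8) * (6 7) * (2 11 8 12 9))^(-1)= ((2 11 8 6 7 12 9))^(-1)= (2 9 12 7 6 8 11)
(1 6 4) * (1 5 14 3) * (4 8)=[0, 6, 2, 1, 5, 14, 8, 7, 4, 9, 10, 11, 12, 13, 3]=(1 6 8 4 5 14 3)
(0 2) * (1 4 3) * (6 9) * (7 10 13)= (0 2)(1 4 3)(6 9)(7 10 13)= [2, 4, 0, 1, 3, 5, 9, 10, 8, 6, 13, 11, 12, 7]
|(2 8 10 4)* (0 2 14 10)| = |(0 2 8)(4 14 10)| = 3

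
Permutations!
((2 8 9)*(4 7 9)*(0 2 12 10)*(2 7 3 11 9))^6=((0 7 2 8 4 3 11 9 12 10))^6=(0 11 2 12 4)(3 7 9 8 10)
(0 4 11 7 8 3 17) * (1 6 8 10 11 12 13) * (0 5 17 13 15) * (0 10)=[4, 6, 2, 13, 12, 17, 8, 0, 3, 9, 11, 7, 15, 1, 14, 10, 16, 5]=(0 4 12 15 10 11 7)(1 6 8 3 13)(5 17)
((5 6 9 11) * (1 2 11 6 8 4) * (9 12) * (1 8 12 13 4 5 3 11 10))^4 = (1 2 10)(4 9 8 6 5 13 12)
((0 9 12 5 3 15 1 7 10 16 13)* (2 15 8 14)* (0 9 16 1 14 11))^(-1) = ((0 16 13 9 12 5 3 8 11)(1 7 10)(2 15 14))^(-1) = (0 11 8 3 5 12 9 13 16)(1 10 7)(2 14 15)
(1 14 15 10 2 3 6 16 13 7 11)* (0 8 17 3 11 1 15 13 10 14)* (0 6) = (0 8 17 3)(1 6 16 10 2 11 15 14 13 7) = [8, 6, 11, 0, 4, 5, 16, 1, 17, 9, 2, 15, 12, 7, 13, 14, 10, 3]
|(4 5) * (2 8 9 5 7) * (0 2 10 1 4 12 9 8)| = 12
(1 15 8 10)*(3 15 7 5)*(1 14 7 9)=(1 9)(3 15 8 10 14 7 5)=[0, 9, 2, 15, 4, 3, 6, 5, 10, 1, 14, 11, 12, 13, 7, 8]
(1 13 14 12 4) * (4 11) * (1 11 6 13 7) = (1 7)(4 11)(6 13 14 12) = [0, 7, 2, 3, 11, 5, 13, 1, 8, 9, 10, 4, 6, 14, 12]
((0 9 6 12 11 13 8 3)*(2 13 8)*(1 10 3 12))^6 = (13) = ((0 9 6 1 10 3)(2 13)(8 12 11))^6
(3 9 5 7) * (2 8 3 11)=[0, 1, 8, 9, 4, 7, 6, 11, 3, 5, 10, 2]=(2 8 3 9 5 7 11)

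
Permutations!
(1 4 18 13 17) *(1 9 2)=(1 4 18 13 17 9 2)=[0, 4, 1, 3, 18, 5, 6, 7, 8, 2, 10, 11, 12, 17, 14, 15, 16, 9, 13]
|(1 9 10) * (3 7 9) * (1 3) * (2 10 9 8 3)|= 6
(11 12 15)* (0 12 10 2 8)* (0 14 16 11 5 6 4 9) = (0 12 15 5 6 4 9)(2 8 14 16 11 10) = [12, 1, 8, 3, 9, 6, 4, 7, 14, 0, 2, 10, 15, 13, 16, 5, 11]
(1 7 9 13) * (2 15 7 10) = (1 10 2 15 7 9 13) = [0, 10, 15, 3, 4, 5, 6, 9, 8, 13, 2, 11, 12, 1, 14, 7]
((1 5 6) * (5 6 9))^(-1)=((1 6)(5 9))^(-1)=(1 6)(5 9)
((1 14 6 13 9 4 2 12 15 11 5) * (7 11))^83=((1 14 6 13 9 4 2 12 15 7 11 5))^83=(1 5 11 7 15 12 2 4 9 13 6 14)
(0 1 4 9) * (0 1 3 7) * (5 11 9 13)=(0 3 7)(1 4 13 5 11 9)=[3, 4, 2, 7, 13, 11, 6, 0, 8, 1, 10, 9, 12, 5]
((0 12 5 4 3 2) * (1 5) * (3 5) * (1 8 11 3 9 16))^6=(16)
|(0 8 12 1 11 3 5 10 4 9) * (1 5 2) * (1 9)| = 11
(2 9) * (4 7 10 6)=(2 9)(4 7 10 6)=[0, 1, 9, 3, 7, 5, 4, 10, 8, 2, 6]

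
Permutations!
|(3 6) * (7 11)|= 2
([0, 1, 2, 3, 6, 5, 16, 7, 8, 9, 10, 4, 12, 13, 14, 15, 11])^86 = (4 16)(6 11)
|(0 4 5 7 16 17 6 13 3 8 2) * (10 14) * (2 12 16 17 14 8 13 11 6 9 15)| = |(0 4 5 7 17 9 15 2)(3 13)(6 11)(8 12 16 14 10)| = 40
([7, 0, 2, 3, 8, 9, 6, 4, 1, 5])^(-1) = [1, 8, 2, 3, 7, 9, 6, 0, 4, 5]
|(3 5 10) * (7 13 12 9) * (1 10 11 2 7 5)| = |(1 10 3)(2 7 13 12 9 5 11)| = 21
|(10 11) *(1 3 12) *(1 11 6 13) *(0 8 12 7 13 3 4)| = 11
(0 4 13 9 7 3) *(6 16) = (0 4 13 9 7 3)(6 16) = [4, 1, 2, 0, 13, 5, 16, 3, 8, 7, 10, 11, 12, 9, 14, 15, 6]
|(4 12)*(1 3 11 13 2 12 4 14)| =7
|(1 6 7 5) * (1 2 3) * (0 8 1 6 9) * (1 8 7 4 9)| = |(0 7 5 2 3 6 4 9)| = 8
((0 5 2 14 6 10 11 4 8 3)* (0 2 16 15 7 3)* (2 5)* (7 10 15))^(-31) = (0 10 2 11 14 4 6 8 15)(3 5 16 7)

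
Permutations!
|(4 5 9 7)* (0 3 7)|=6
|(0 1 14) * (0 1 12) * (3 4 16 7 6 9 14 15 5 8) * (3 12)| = 13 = |(0 3 4 16 7 6 9 14 1 15 5 8 12)|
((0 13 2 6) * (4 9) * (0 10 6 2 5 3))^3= ((0 13 5 3)(4 9)(6 10))^3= (0 3 5 13)(4 9)(6 10)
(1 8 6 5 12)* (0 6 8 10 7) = [6, 10, 2, 3, 4, 12, 5, 0, 8, 9, 7, 11, 1] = (0 6 5 12 1 10 7)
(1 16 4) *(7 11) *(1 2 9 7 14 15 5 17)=(1 16 4 2 9 7 11 14 15 5 17)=[0, 16, 9, 3, 2, 17, 6, 11, 8, 7, 10, 14, 12, 13, 15, 5, 4, 1]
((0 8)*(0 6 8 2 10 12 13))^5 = (13)(6 8)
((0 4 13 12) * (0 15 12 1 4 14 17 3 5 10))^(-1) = ((0 14 17 3 5 10)(1 4 13)(12 15))^(-1) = (0 10 5 3 17 14)(1 13 4)(12 15)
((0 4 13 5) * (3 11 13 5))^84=(13)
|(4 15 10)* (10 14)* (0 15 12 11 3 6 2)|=10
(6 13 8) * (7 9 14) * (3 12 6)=(3 12 6 13 8)(7 9 14)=[0, 1, 2, 12, 4, 5, 13, 9, 3, 14, 10, 11, 6, 8, 7]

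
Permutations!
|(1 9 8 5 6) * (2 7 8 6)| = 12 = |(1 9 6)(2 7 8 5)|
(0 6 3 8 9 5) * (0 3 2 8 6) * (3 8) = [0, 1, 3, 6, 4, 8, 2, 7, 9, 5] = (2 3 6)(5 8 9)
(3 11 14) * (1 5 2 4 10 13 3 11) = [0, 5, 4, 1, 10, 2, 6, 7, 8, 9, 13, 14, 12, 3, 11] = (1 5 2 4 10 13 3)(11 14)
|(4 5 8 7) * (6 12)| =|(4 5 8 7)(6 12)| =4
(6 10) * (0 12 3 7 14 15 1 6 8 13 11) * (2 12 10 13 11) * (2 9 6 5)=(0 10 8 11)(1 5 2 12 3 7 14 15)(6 13 9)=[10, 5, 12, 7, 4, 2, 13, 14, 11, 6, 8, 0, 3, 9, 15, 1]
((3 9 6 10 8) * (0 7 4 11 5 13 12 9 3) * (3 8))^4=((0 7 4 11 5 13 12 9 6 10 3 8))^4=(0 5 6)(3 4 12)(7 13 10)(8 11 9)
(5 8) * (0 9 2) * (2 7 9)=[2, 1, 0, 3, 4, 8, 6, 9, 5, 7]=(0 2)(5 8)(7 9)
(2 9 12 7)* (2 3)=(2 9 12 7 3)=[0, 1, 9, 2, 4, 5, 6, 3, 8, 12, 10, 11, 7]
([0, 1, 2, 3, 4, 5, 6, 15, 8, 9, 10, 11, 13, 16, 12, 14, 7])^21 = [0, 1, 2, 3, 4, 5, 6, 12, 8, 9, 10, 11, 7, 15, 16, 13, 14]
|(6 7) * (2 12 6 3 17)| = 6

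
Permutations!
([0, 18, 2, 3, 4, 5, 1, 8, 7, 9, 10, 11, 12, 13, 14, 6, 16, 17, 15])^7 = [0, 6, 2, 3, 4, 5, 15, 8, 7, 9, 10, 11, 12, 13, 14, 18, 16, 17, 1]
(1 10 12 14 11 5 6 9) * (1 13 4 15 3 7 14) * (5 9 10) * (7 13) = (1 5 6 10 12)(3 13 4 15)(7 14 11 9) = [0, 5, 2, 13, 15, 6, 10, 14, 8, 7, 12, 9, 1, 4, 11, 3]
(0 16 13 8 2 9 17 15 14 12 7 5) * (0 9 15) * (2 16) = (0 2 15 14 12 7 5 9 17)(8 16 13) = [2, 1, 15, 3, 4, 9, 6, 5, 16, 17, 10, 11, 7, 8, 12, 14, 13, 0]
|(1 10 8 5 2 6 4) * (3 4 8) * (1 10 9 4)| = |(1 9 4 10 3)(2 6 8 5)| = 20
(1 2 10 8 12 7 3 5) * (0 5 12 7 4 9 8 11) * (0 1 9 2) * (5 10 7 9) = (0 10 11 1)(2 7 3 12 4)(8 9) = [10, 0, 7, 12, 2, 5, 6, 3, 9, 8, 11, 1, 4]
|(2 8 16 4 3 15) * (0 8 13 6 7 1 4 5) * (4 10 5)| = 13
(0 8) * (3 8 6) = (0 6 3 8) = [6, 1, 2, 8, 4, 5, 3, 7, 0]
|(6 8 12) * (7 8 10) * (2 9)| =10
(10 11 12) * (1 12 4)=[0, 12, 2, 3, 1, 5, 6, 7, 8, 9, 11, 4, 10]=(1 12 10 11 4)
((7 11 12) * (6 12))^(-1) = (6 11 7 12)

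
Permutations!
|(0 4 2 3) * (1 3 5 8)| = 7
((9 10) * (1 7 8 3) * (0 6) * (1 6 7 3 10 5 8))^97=(0 1 6 7 3)(5 8 10 9)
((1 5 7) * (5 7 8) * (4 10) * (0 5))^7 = ((0 5 8)(1 7)(4 10))^7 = (0 5 8)(1 7)(4 10)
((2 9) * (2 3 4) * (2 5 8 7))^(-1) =((2 9 3 4 5 8 7))^(-1) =(2 7 8 5 4 3 9)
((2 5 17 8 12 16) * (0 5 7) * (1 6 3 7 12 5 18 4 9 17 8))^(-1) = (0 7 3 6 1 17 9 4 18)(2 16 12)(5 8)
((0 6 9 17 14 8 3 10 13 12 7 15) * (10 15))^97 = ((0 6 9 17 14 8 3 15)(7 10 13 12))^97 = (0 6 9 17 14 8 3 15)(7 10 13 12)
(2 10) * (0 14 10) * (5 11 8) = (0 14 10 2)(5 11 8) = [14, 1, 0, 3, 4, 11, 6, 7, 5, 9, 2, 8, 12, 13, 10]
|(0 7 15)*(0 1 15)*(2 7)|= |(0 2 7)(1 15)|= 6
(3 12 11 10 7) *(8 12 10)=(3 10 7)(8 12 11)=[0, 1, 2, 10, 4, 5, 6, 3, 12, 9, 7, 8, 11]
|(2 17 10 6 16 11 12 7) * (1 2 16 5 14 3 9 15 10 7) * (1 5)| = 14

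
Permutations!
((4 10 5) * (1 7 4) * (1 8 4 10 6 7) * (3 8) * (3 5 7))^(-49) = (3 6 4 8)(7 10)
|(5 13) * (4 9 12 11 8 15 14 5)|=|(4 9 12 11 8 15 14 5 13)|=9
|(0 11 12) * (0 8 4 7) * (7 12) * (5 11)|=12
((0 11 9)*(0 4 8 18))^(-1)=((0 11 9 4 8 18))^(-1)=(0 18 8 4 9 11)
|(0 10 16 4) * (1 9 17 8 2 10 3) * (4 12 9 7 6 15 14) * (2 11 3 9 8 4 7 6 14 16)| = 8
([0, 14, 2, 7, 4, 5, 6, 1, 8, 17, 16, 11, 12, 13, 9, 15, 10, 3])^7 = [0, 14, 2, 7, 4, 5, 6, 1, 8, 17, 16, 11, 12, 13, 9, 15, 10, 3]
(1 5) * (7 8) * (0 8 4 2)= [8, 5, 0, 3, 2, 1, 6, 4, 7]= (0 8 7 4 2)(1 5)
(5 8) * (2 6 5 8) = (8)(2 6 5) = [0, 1, 6, 3, 4, 2, 5, 7, 8]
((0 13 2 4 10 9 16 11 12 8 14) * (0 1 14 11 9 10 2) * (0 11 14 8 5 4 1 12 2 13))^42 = (16)(1 13 12)(2 4 14)(5 8 11)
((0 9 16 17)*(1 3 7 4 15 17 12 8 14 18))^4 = ((0 9 16 12 8 14 18 1 3 7 4 15 17))^4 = (0 8 3 17 12 1 15 16 18 4 9 14 7)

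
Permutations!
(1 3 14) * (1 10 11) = (1 3 14 10 11) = [0, 3, 2, 14, 4, 5, 6, 7, 8, 9, 11, 1, 12, 13, 10]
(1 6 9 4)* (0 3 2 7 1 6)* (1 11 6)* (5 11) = (0 3 2 7 5 11 6 9 4 1) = [3, 0, 7, 2, 1, 11, 9, 5, 8, 4, 10, 6]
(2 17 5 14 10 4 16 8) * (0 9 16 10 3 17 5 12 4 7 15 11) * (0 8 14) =(0 9 16 14 3 17 12 4 10 7 15 11 8 2 5) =[9, 1, 5, 17, 10, 0, 6, 15, 2, 16, 7, 8, 4, 13, 3, 11, 14, 12]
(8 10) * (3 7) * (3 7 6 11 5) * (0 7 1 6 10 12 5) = (0 7 1 6 11)(3 10 8 12 5) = [7, 6, 2, 10, 4, 3, 11, 1, 12, 9, 8, 0, 5]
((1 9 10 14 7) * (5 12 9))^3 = ((1 5 12 9 10 14 7))^3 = (1 9 7 12 14 5 10)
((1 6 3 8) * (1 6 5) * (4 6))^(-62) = (3 4)(6 8)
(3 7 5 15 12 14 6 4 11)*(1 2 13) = [0, 2, 13, 7, 11, 15, 4, 5, 8, 9, 10, 3, 14, 1, 6, 12] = (1 2 13)(3 7 5 15 12 14 6 4 11)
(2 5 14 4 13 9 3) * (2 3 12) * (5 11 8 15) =(2 11 8 15 5 14 4 13 9 12) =[0, 1, 11, 3, 13, 14, 6, 7, 15, 12, 10, 8, 2, 9, 4, 5]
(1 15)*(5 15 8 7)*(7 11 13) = (1 8 11 13 7 5 15) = [0, 8, 2, 3, 4, 15, 6, 5, 11, 9, 10, 13, 12, 7, 14, 1]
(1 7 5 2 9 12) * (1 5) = (1 7)(2 9 12 5) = [0, 7, 9, 3, 4, 2, 6, 1, 8, 12, 10, 11, 5]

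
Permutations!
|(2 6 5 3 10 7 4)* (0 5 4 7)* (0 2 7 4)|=|(0 5 3 10 2 6)(4 7)|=6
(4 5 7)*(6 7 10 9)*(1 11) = (1 11)(4 5 10 9 6 7) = [0, 11, 2, 3, 5, 10, 7, 4, 8, 6, 9, 1]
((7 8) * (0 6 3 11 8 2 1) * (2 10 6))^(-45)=(3 7)(6 8)(10 11)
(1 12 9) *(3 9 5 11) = (1 12 5 11 3 9) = [0, 12, 2, 9, 4, 11, 6, 7, 8, 1, 10, 3, 5]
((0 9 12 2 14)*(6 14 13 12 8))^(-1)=((0 9 8 6 14)(2 13 12))^(-1)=(0 14 6 8 9)(2 12 13)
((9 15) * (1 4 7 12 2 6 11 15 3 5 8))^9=(1 3 11 12)(2 4 5 15)(6 7 8 9)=((1 4 7 12 2 6 11 15 9 3 5 8))^9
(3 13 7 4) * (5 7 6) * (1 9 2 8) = (1 9 2 8)(3 13 6 5 7 4) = [0, 9, 8, 13, 3, 7, 5, 4, 1, 2, 10, 11, 12, 6]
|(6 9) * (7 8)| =|(6 9)(7 8)| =2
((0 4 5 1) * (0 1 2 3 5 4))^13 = (2 3 5)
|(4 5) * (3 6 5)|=4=|(3 6 5 4)|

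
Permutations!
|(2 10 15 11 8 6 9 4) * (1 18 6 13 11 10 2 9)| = 6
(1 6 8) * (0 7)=(0 7)(1 6 8)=[7, 6, 2, 3, 4, 5, 8, 0, 1]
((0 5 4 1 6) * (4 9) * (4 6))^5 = (0 5 9 6)(1 4)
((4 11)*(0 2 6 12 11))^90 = ((0 2 6 12 11 4))^90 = (12)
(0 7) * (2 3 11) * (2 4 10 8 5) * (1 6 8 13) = (0 7)(1 6 8 5 2 3 11 4 10 13) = [7, 6, 3, 11, 10, 2, 8, 0, 5, 9, 13, 4, 12, 1]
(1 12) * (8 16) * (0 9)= [9, 12, 2, 3, 4, 5, 6, 7, 16, 0, 10, 11, 1, 13, 14, 15, 8]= (0 9)(1 12)(8 16)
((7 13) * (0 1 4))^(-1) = ((0 1 4)(7 13))^(-1) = (0 4 1)(7 13)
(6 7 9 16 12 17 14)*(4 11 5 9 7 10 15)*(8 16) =[0, 1, 2, 3, 11, 9, 10, 7, 16, 8, 15, 5, 17, 13, 6, 4, 12, 14] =(4 11 5 9 8 16 12 17 14 6 10 15)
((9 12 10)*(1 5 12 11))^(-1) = ((1 5 12 10 9 11))^(-1) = (1 11 9 10 12 5)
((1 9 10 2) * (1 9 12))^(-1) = ((1 12)(2 9 10))^(-1) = (1 12)(2 10 9)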